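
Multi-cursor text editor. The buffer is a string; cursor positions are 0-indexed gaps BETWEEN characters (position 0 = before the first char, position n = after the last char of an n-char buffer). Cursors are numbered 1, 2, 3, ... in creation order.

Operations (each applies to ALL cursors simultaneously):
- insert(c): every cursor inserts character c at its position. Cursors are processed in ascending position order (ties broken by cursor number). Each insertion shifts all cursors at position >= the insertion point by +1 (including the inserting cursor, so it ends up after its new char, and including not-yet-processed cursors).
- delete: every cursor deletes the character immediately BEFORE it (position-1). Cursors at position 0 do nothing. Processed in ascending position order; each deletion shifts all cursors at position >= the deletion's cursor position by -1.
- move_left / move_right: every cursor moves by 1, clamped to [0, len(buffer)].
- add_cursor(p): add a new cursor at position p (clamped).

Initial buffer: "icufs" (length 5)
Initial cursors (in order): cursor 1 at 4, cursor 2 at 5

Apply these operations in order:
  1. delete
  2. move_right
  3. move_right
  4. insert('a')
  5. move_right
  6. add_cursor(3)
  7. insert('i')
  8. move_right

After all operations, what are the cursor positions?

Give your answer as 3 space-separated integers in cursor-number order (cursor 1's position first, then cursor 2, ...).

Answer: 8 8 5

Derivation:
After op 1 (delete): buffer="icu" (len 3), cursors c1@3 c2@3, authorship ...
After op 2 (move_right): buffer="icu" (len 3), cursors c1@3 c2@3, authorship ...
After op 3 (move_right): buffer="icu" (len 3), cursors c1@3 c2@3, authorship ...
After op 4 (insert('a')): buffer="icuaa" (len 5), cursors c1@5 c2@5, authorship ...12
After op 5 (move_right): buffer="icuaa" (len 5), cursors c1@5 c2@5, authorship ...12
After op 6 (add_cursor(3)): buffer="icuaa" (len 5), cursors c3@3 c1@5 c2@5, authorship ...12
After op 7 (insert('i')): buffer="icuiaaii" (len 8), cursors c3@4 c1@8 c2@8, authorship ...31212
After op 8 (move_right): buffer="icuiaaii" (len 8), cursors c3@5 c1@8 c2@8, authorship ...31212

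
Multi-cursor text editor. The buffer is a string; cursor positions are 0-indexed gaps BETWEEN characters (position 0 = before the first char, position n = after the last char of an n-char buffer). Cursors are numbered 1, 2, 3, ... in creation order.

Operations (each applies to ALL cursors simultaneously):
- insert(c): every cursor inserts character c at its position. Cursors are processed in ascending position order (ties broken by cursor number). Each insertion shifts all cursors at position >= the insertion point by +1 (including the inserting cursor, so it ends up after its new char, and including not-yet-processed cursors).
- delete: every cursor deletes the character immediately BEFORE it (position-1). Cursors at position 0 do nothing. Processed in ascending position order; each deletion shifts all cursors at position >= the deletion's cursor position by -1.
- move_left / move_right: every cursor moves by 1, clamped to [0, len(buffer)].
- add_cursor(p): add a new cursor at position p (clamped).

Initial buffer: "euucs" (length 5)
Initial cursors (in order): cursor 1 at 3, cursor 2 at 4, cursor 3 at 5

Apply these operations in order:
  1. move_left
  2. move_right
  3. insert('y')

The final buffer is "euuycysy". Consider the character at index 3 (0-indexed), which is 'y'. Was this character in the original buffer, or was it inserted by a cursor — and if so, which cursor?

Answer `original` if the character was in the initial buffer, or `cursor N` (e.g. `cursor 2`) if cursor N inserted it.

After op 1 (move_left): buffer="euucs" (len 5), cursors c1@2 c2@3 c3@4, authorship .....
After op 2 (move_right): buffer="euucs" (len 5), cursors c1@3 c2@4 c3@5, authorship .....
After op 3 (insert('y')): buffer="euuycysy" (len 8), cursors c1@4 c2@6 c3@8, authorship ...1.2.3
Authorship (.=original, N=cursor N): . . . 1 . 2 . 3
Index 3: author = 1

Answer: cursor 1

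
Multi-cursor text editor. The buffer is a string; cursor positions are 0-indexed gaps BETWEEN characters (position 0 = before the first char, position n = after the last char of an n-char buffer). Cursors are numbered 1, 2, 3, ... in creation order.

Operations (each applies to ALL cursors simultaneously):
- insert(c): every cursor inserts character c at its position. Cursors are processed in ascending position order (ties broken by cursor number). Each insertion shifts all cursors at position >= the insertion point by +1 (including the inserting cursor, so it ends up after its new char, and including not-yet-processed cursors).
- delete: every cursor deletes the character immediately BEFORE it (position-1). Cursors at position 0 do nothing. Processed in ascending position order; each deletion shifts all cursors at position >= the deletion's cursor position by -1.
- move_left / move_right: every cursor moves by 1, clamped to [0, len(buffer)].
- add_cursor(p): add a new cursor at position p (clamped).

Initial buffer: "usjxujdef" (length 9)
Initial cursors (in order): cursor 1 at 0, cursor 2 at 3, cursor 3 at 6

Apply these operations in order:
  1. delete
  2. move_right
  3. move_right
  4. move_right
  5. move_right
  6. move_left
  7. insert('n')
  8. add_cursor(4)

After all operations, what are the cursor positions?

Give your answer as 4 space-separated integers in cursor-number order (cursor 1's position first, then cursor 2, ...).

Answer: 4 7 9 4

Derivation:
After op 1 (delete): buffer="usxudef" (len 7), cursors c1@0 c2@2 c3@4, authorship .......
After op 2 (move_right): buffer="usxudef" (len 7), cursors c1@1 c2@3 c3@5, authorship .......
After op 3 (move_right): buffer="usxudef" (len 7), cursors c1@2 c2@4 c3@6, authorship .......
After op 4 (move_right): buffer="usxudef" (len 7), cursors c1@3 c2@5 c3@7, authorship .......
After op 5 (move_right): buffer="usxudef" (len 7), cursors c1@4 c2@6 c3@7, authorship .......
After op 6 (move_left): buffer="usxudef" (len 7), cursors c1@3 c2@5 c3@6, authorship .......
After op 7 (insert('n')): buffer="usxnudnenf" (len 10), cursors c1@4 c2@7 c3@9, authorship ...1..2.3.
After op 8 (add_cursor(4)): buffer="usxnudnenf" (len 10), cursors c1@4 c4@4 c2@7 c3@9, authorship ...1..2.3.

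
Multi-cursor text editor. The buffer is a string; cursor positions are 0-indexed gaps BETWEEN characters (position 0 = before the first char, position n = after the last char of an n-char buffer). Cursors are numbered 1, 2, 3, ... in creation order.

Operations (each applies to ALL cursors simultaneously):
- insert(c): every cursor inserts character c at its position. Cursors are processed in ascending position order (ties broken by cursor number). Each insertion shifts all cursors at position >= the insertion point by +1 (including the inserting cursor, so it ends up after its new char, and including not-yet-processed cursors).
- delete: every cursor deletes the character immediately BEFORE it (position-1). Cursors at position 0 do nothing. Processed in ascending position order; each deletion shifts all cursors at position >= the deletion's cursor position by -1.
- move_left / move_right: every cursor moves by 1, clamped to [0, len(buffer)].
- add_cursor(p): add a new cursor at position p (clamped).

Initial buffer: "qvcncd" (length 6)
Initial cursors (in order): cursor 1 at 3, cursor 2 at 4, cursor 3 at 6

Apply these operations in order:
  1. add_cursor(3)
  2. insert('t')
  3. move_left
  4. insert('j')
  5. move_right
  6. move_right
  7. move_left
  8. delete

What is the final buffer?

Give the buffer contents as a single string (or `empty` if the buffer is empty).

Answer: qvctjnjcdt

Derivation:
After op 1 (add_cursor(3)): buffer="qvcncd" (len 6), cursors c1@3 c4@3 c2@4 c3@6, authorship ......
After op 2 (insert('t')): buffer="qvcttntcdt" (len 10), cursors c1@5 c4@5 c2@7 c3@10, authorship ...14.2..3
After op 3 (move_left): buffer="qvcttntcdt" (len 10), cursors c1@4 c4@4 c2@6 c3@9, authorship ...14.2..3
After op 4 (insert('j')): buffer="qvctjjtnjtcdjt" (len 14), cursors c1@6 c4@6 c2@9 c3@13, authorship ...1144.22..33
After op 5 (move_right): buffer="qvctjjtnjtcdjt" (len 14), cursors c1@7 c4@7 c2@10 c3@14, authorship ...1144.22..33
After op 6 (move_right): buffer="qvctjjtnjtcdjt" (len 14), cursors c1@8 c4@8 c2@11 c3@14, authorship ...1144.22..33
After op 7 (move_left): buffer="qvctjjtnjtcdjt" (len 14), cursors c1@7 c4@7 c2@10 c3@13, authorship ...1144.22..33
After op 8 (delete): buffer="qvctjnjcdt" (len 10), cursors c1@5 c4@5 c2@7 c3@9, authorship ...11.2..3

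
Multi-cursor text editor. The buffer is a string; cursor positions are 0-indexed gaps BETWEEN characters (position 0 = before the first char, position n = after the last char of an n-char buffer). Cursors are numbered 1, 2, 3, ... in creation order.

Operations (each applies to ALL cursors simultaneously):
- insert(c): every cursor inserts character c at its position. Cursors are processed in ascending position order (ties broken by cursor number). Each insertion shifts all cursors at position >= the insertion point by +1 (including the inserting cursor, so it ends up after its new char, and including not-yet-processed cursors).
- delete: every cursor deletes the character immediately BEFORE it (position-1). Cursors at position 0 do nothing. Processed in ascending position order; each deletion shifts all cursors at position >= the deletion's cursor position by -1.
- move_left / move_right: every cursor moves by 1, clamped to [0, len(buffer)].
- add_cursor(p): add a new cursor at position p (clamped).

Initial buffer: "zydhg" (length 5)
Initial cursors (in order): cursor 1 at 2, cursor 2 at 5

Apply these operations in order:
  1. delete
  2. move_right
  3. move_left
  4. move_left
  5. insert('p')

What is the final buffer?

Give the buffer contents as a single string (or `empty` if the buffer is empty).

Answer: pzpdh

Derivation:
After op 1 (delete): buffer="zdh" (len 3), cursors c1@1 c2@3, authorship ...
After op 2 (move_right): buffer="zdh" (len 3), cursors c1@2 c2@3, authorship ...
After op 3 (move_left): buffer="zdh" (len 3), cursors c1@1 c2@2, authorship ...
After op 4 (move_left): buffer="zdh" (len 3), cursors c1@0 c2@1, authorship ...
After op 5 (insert('p')): buffer="pzpdh" (len 5), cursors c1@1 c2@3, authorship 1.2..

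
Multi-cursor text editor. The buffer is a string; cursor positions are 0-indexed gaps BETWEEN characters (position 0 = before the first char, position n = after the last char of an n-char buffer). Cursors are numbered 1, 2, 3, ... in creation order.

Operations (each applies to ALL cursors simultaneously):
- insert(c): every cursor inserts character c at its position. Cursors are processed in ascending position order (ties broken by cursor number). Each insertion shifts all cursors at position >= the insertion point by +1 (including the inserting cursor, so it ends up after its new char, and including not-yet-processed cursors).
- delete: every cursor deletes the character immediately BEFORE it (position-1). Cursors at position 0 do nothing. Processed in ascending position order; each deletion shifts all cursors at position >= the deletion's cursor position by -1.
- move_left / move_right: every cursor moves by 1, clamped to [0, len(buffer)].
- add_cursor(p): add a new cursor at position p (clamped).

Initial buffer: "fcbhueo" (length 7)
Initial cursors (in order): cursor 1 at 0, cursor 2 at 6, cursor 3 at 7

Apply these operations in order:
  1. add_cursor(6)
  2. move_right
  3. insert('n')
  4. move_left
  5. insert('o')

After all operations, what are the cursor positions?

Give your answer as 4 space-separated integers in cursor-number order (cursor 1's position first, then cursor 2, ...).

Answer: 2 14 14 14

Derivation:
After op 1 (add_cursor(6)): buffer="fcbhueo" (len 7), cursors c1@0 c2@6 c4@6 c3@7, authorship .......
After op 2 (move_right): buffer="fcbhueo" (len 7), cursors c1@1 c2@7 c3@7 c4@7, authorship .......
After op 3 (insert('n')): buffer="fncbhueonnn" (len 11), cursors c1@2 c2@11 c3@11 c4@11, authorship .1......234
After op 4 (move_left): buffer="fncbhueonnn" (len 11), cursors c1@1 c2@10 c3@10 c4@10, authorship .1......234
After op 5 (insert('o')): buffer="foncbhueonnooon" (len 15), cursors c1@2 c2@14 c3@14 c4@14, authorship .11......232344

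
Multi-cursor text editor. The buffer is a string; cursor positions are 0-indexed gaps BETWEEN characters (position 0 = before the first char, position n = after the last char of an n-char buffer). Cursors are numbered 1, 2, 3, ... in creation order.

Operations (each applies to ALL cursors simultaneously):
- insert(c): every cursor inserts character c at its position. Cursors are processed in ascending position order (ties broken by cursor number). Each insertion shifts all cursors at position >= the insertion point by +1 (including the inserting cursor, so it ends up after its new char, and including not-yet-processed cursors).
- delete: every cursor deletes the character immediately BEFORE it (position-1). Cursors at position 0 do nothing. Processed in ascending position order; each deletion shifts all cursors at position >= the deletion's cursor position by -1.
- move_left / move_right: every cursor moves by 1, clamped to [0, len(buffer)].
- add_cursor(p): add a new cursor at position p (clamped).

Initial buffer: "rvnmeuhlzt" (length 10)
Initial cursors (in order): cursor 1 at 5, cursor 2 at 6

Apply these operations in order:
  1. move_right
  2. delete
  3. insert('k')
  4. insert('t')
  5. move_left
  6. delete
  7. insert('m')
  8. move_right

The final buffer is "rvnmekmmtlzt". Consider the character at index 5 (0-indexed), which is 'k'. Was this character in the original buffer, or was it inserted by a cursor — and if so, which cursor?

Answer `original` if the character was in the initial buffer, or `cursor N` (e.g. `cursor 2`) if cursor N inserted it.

After op 1 (move_right): buffer="rvnmeuhlzt" (len 10), cursors c1@6 c2@7, authorship ..........
After op 2 (delete): buffer="rvnmelzt" (len 8), cursors c1@5 c2@5, authorship ........
After op 3 (insert('k')): buffer="rvnmekklzt" (len 10), cursors c1@7 c2@7, authorship .....12...
After op 4 (insert('t')): buffer="rvnmekkttlzt" (len 12), cursors c1@9 c2@9, authorship .....1212...
After op 5 (move_left): buffer="rvnmekkttlzt" (len 12), cursors c1@8 c2@8, authorship .....1212...
After op 6 (delete): buffer="rvnmektlzt" (len 10), cursors c1@6 c2@6, authorship .....12...
After op 7 (insert('m')): buffer="rvnmekmmtlzt" (len 12), cursors c1@8 c2@8, authorship .....1122...
After op 8 (move_right): buffer="rvnmekmmtlzt" (len 12), cursors c1@9 c2@9, authorship .....1122...
Authorship (.=original, N=cursor N): . . . . . 1 1 2 2 . . .
Index 5: author = 1

Answer: cursor 1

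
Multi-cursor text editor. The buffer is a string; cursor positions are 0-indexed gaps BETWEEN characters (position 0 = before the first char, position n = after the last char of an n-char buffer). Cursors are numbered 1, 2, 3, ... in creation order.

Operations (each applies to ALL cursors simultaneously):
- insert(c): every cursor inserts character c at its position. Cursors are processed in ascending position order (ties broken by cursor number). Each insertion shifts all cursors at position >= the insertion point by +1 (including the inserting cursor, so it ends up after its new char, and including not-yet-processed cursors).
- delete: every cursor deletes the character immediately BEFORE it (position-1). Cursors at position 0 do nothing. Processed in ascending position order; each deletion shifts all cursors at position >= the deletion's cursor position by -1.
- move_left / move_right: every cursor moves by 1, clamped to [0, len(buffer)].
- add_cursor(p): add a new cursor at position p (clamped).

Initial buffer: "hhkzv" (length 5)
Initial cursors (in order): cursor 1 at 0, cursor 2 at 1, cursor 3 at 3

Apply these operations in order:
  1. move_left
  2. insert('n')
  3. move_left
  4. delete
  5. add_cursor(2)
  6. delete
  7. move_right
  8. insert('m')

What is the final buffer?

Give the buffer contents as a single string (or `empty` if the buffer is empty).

After op 1 (move_left): buffer="hhkzv" (len 5), cursors c1@0 c2@0 c3@2, authorship .....
After op 2 (insert('n')): buffer="nnhhnkzv" (len 8), cursors c1@2 c2@2 c3@5, authorship 12..3...
After op 3 (move_left): buffer="nnhhnkzv" (len 8), cursors c1@1 c2@1 c3@4, authorship 12..3...
After op 4 (delete): buffer="nhnkzv" (len 6), cursors c1@0 c2@0 c3@2, authorship 2.3...
After op 5 (add_cursor(2)): buffer="nhnkzv" (len 6), cursors c1@0 c2@0 c3@2 c4@2, authorship 2.3...
After op 6 (delete): buffer="nkzv" (len 4), cursors c1@0 c2@0 c3@0 c4@0, authorship 3...
After op 7 (move_right): buffer="nkzv" (len 4), cursors c1@1 c2@1 c3@1 c4@1, authorship 3...
After op 8 (insert('m')): buffer="nmmmmkzv" (len 8), cursors c1@5 c2@5 c3@5 c4@5, authorship 31234...

Answer: nmmmmkzv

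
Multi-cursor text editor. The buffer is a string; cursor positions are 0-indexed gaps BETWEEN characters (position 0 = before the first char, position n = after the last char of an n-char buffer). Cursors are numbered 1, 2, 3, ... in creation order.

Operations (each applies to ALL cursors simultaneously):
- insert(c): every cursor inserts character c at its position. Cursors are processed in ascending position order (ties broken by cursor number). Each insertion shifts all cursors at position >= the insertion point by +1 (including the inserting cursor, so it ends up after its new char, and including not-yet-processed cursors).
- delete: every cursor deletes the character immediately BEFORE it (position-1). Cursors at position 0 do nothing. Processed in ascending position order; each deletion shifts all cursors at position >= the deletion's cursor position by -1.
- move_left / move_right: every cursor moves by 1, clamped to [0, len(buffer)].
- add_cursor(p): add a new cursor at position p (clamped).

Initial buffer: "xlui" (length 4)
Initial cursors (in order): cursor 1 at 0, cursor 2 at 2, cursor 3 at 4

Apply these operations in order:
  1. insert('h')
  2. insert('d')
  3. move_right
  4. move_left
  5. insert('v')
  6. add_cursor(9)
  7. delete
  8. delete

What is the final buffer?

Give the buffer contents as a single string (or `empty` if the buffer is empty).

Answer: hxlid

Derivation:
After op 1 (insert('h')): buffer="hxlhuih" (len 7), cursors c1@1 c2@4 c3@7, authorship 1..2..3
After op 2 (insert('d')): buffer="hdxlhduihd" (len 10), cursors c1@2 c2@6 c3@10, authorship 11..22..33
After op 3 (move_right): buffer="hdxlhduihd" (len 10), cursors c1@3 c2@7 c3@10, authorship 11..22..33
After op 4 (move_left): buffer="hdxlhduihd" (len 10), cursors c1@2 c2@6 c3@9, authorship 11..22..33
After op 5 (insert('v')): buffer="hdvxlhdvuihvd" (len 13), cursors c1@3 c2@8 c3@12, authorship 111..222..333
After op 6 (add_cursor(9)): buffer="hdvxlhdvuihvd" (len 13), cursors c1@3 c2@8 c4@9 c3@12, authorship 111..222..333
After op 7 (delete): buffer="hdxlhdihd" (len 9), cursors c1@2 c2@6 c4@6 c3@8, authorship 11..22.33
After op 8 (delete): buffer="hxlid" (len 5), cursors c1@1 c2@3 c4@3 c3@4, authorship 1...3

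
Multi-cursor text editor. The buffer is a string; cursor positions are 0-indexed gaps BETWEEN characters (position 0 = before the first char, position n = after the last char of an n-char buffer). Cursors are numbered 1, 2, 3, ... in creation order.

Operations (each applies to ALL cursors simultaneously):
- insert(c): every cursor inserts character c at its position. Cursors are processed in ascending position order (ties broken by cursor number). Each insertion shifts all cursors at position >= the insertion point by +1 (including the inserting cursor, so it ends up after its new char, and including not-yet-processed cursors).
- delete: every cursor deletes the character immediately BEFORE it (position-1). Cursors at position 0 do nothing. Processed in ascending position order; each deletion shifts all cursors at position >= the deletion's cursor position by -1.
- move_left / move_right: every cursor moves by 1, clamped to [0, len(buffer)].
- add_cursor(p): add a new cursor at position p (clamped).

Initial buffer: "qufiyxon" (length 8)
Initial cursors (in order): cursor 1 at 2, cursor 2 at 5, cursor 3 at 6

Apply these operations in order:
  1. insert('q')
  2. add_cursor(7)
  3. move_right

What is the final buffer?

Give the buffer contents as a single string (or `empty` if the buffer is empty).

After op 1 (insert('q')): buffer="quqfiyqxqon" (len 11), cursors c1@3 c2@7 c3@9, authorship ..1...2.3..
After op 2 (add_cursor(7)): buffer="quqfiyqxqon" (len 11), cursors c1@3 c2@7 c4@7 c3@9, authorship ..1...2.3..
After op 3 (move_right): buffer="quqfiyqxqon" (len 11), cursors c1@4 c2@8 c4@8 c3@10, authorship ..1...2.3..

Answer: quqfiyqxqon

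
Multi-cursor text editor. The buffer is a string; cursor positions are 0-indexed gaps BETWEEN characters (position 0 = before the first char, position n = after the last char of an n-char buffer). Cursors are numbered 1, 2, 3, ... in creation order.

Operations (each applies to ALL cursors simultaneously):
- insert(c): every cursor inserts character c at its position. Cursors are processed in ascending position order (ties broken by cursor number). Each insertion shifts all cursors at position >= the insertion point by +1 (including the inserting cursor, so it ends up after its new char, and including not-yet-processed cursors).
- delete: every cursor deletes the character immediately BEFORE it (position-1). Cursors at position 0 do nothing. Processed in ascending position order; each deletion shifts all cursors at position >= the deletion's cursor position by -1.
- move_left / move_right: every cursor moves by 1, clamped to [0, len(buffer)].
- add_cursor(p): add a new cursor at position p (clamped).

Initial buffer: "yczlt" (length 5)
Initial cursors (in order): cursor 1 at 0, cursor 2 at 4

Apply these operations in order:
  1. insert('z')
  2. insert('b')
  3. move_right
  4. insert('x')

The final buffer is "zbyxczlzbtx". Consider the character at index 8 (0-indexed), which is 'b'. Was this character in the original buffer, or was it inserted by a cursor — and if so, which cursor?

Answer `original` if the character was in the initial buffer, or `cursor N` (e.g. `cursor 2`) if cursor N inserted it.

After op 1 (insert('z')): buffer="zyczlzt" (len 7), cursors c1@1 c2@6, authorship 1....2.
After op 2 (insert('b')): buffer="zbyczlzbt" (len 9), cursors c1@2 c2@8, authorship 11....22.
After op 3 (move_right): buffer="zbyczlzbt" (len 9), cursors c1@3 c2@9, authorship 11....22.
After op 4 (insert('x')): buffer="zbyxczlzbtx" (len 11), cursors c1@4 c2@11, authorship 11.1...22.2
Authorship (.=original, N=cursor N): 1 1 . 1 . . . 2 2 . 2
Index 8: author = 2

Answer: cursor 2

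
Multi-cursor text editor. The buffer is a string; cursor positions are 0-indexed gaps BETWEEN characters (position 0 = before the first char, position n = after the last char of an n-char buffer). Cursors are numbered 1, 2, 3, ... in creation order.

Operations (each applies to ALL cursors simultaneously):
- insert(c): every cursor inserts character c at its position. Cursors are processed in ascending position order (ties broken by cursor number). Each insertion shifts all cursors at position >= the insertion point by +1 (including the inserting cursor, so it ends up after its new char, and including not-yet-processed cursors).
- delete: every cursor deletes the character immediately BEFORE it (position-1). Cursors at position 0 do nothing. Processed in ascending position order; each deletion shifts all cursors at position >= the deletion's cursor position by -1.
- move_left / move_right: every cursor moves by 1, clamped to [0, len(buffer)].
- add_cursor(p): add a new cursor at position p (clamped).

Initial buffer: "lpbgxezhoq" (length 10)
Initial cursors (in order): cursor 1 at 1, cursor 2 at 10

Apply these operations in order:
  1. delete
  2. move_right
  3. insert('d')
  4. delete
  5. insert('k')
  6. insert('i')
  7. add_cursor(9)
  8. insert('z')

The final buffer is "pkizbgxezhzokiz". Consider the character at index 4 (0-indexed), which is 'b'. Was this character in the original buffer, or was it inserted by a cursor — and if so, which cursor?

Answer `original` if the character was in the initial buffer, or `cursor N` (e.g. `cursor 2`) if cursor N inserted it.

After op 1 (delete): buffer="pbgxezho" (len 8), cursors c1@0 c2@8, authorship ........
After op 2 (move_right): buffer="pbgxezho" (len 8), cursors c1@1 c2@8, authorship ........
After op 3 (insert('d')): buffer="pdbgxezhod" (len 10), cursors c1@2 c2@10, authorship .1.......2
After op 4 (delete): buffer="pbgxezho" (len 8), cursors c1@1 c2@8, authorship ........
After op 5 (insert('k')): buffer="pkbgxezhok" (len 10), cursors c1@2 c2@10, authorship .1.......2
After op 6 (insert('i')): buffer="pkibgxezhoki" (len 12), cursors c1@3 c2@12, authorship .11.......22
After op 7 (add_cursor(9)): buffer="pkibgxezhoki" (len 12), cursors c1@3 c3@9 c2@12, authorship .11.......22
After op 8 (insert('z')): buffer="pkizbgxezhzokiz" (len 15), cursors c1@4 c3@11 c2@15, authorship .111......3.222
Authorship (.=original, N=cursor N): . 1 1 1 . . . . . . 3 . 2 2 2
Index 4: author = original

Answer: original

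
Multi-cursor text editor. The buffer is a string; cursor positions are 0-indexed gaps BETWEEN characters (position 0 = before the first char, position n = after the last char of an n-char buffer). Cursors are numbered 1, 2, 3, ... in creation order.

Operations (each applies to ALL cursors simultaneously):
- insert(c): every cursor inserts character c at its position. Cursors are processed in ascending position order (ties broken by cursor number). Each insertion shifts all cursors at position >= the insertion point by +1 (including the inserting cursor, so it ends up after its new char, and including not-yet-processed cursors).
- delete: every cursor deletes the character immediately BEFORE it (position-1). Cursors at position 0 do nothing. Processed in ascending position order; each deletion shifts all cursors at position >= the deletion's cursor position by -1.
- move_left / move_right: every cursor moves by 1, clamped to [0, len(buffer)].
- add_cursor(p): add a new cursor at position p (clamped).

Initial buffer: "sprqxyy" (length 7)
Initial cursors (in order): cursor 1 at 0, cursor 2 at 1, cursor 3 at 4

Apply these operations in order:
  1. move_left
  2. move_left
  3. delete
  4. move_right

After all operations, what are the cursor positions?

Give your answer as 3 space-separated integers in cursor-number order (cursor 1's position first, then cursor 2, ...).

Answer: 1 1 2

Derivation:
After op 1 (move_left): buffer="sprqxyy" (len 7), cursors c1@0 c2@0 c3@3, authorship .......
After op 2 (move_left): buffer="sprqxyy" (len 7), cursors c1@0 c2@0 c3@2, authorship .......
After op 3 (delete): buffer="srqxyy" (len 6), cursors c1@0 c2@0 c3@1, authorship ......
After op 4 (move_right): buffer="srqxyy" (len 6), cursors c1@1 c2@1 c3@2, authorship ......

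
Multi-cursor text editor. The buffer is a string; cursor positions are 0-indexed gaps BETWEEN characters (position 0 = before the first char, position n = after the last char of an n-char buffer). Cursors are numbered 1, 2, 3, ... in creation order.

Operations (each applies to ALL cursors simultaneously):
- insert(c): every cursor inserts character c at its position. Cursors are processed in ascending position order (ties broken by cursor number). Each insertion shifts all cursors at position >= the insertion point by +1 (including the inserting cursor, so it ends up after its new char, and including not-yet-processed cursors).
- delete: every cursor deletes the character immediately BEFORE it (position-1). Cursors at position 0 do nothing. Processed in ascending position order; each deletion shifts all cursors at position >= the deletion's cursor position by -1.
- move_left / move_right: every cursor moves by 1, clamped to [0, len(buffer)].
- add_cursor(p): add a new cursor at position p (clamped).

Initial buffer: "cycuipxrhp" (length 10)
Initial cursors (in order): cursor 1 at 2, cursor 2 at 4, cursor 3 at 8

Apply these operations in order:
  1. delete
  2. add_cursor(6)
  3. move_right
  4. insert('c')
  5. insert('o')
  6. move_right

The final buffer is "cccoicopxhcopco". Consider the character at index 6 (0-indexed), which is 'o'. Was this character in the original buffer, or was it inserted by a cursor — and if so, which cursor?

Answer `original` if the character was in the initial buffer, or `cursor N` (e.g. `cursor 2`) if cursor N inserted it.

After op 1 (delete): buffer="ccipxhp" (len 7), cursors c1@1 c2@2 c3@5, authorship .......
After op 2 (add_cursor(6)): buffer="ccipxhp" (len 7), cursors c1@1 c2@2 c3@5 c4@6, authorship .......
After op 3 (move_right): buffer="ccipxhp" (len 7), cursors c1@2 c2@3 c3@6 c4@7, authorship .......
After op 4 (insert('c')): buffer="cccicpxhcpc" (len 11), cursors c1@3 c2@5 c3@9 c4@11, authorship ..1.2...3.4
After op 5 (insert('o')): buffer="cccoicopxhcopco" (len 15), cursors c1@4 c2@7 c3@12 c4@15, authorship ..11.22...33.44
After op 6 (move_right): buffer="cccoicopxhcopco" (len 15), cursors c1@5 c2@8 c3@13 c4@15, authorship ..11.22...33.44
Authorship (.=original, N=cursor N): . . 1 1 . 2 2 . . . 3 3 . 4 4
Index 6: author = 2

Answer: cursor 2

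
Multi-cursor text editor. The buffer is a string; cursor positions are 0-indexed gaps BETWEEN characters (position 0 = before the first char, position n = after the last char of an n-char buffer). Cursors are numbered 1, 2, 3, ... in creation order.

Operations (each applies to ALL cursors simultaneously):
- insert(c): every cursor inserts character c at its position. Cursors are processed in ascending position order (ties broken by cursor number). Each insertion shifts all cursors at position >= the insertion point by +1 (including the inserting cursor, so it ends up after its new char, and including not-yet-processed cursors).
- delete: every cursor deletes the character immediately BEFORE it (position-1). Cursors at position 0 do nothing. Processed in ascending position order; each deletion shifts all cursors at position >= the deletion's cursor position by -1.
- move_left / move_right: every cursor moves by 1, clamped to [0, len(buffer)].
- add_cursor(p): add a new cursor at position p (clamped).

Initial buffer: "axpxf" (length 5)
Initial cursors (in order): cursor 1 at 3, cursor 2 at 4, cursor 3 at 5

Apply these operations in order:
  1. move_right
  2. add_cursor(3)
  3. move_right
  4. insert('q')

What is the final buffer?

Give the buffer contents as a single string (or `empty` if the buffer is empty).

After op 1 (move_right): buffer="axpxf" (len 5), cursors c1@4 c2@5 c3@5, authorship .....
After op 2 (add_cursor(3)): buffer="axpxf" (len 5), cursors c4@3 c1@4 c2@5 c3@5, authorship .....
After op 3 (move_right): buffer="axpxf" (len 5), cursors c4@4 c1@5 c2@5 c3@5, authorship .....
After op 4 (insert('q')): buffer="axpxqfqqq" (len 9), cursors c4@5 c1@9 c2@9 c3@9, authorship ....4.123

Answer: axpxqfqqq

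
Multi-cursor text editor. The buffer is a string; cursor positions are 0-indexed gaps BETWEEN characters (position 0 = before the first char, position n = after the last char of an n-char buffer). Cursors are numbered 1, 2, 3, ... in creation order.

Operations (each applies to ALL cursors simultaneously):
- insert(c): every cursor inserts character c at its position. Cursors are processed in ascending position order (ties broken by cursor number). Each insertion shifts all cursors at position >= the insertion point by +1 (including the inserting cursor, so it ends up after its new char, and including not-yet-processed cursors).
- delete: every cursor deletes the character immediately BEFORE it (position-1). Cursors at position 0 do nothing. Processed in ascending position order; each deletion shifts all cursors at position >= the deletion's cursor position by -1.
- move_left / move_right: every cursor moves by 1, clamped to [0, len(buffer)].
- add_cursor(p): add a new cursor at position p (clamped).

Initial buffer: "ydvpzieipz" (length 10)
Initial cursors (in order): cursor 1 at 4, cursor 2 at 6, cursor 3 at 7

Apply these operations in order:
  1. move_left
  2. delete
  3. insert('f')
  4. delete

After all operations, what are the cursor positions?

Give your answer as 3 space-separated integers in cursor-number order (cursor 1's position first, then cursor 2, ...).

Answer: 2 3 3

Derivation:
After op 1 (move_left): buffer="ydvpzieipz" (len 10), cursors c1@3 c2@5 c3@6, authorship ..........
After op 2 (delete): buffer="ydpeipz" (len 7), cursors c1@2 c2@3 c3@3, authorship .......
After op 3 (insert('f')): buffer="ydfpffeipz" (len 10), cursors c1@3 c2@6 c3@6, authorship ..1.23....
After op 4 (delete): buffer="ydpeipz" (len 7), cursors c1@2 c2@3 c3@3, authorship .......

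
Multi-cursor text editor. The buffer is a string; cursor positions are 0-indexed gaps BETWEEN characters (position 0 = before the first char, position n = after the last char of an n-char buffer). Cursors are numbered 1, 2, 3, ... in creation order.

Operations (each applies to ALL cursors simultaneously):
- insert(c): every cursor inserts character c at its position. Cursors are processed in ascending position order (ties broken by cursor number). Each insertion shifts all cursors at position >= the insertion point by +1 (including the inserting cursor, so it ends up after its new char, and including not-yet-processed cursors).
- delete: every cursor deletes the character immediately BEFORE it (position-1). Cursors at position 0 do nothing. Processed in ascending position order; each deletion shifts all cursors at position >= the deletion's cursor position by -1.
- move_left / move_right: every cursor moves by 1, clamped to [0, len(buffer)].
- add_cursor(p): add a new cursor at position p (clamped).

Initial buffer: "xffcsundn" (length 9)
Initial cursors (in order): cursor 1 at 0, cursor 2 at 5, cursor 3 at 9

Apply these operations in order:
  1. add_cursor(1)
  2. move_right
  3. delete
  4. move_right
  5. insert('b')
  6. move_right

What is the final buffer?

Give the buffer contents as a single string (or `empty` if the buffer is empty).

After op 1 (add_cursor(1)): buffer="xffcsundn" (len 9), cursors c1@0 c4@1 c2@5 c3@9, authorship .........
After op 2 (move_right): buffer="xffcsundn" (len 9), cursors c1@1 c4@2 c2@6 c3@9, authorship .........
After op 3 (delete): buffer="fcsnd" (len 5), cursors c1@0 c4@0 c2@3 c3@5, authorship .....
After op 4 (move_right): buffer="fcsnd" (len 5), cursors c1@1 c4@1 c2@4 c3@5, authorship .....
After op 5 (insert('b')): buffer="fbbcsnbdb" (len 9), cursors c1@3 c4@3 c2@7 c3@9, authorship .14...2.3
After op 6 (move_right): buffer="fbbcsnbdb" (len 9), cursors c1@4 c4@4 c2@8 c3@9, authorship .14...2.3

Answer: fbbcsnbdb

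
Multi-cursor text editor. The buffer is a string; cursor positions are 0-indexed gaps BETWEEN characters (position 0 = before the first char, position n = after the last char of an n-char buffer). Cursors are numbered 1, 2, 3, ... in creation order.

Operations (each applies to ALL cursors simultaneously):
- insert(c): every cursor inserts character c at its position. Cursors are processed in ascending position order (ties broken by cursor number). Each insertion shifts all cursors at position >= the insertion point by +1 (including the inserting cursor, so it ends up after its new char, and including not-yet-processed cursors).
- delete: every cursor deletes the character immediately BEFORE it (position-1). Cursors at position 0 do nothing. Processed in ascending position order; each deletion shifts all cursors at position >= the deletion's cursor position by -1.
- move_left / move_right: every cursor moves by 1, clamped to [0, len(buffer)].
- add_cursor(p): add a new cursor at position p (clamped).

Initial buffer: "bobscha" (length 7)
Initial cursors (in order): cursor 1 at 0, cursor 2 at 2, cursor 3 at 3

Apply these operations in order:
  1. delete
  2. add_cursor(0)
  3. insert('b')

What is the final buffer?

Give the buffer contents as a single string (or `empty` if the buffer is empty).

Answer: bbbbbscha

Derivation:
After op 1 (delete): buffer="bscha" (len 5), cursors c1@0 c2@1 c3@1, authorship .....
After op 2 (add_cursor(0)): buffer="bscha" (len 5), cursors c1@0 c4@0 c2@1 c3@1, authorship .....
After op 3 (insert('b')): buffer="bbbbbscha" (len 9), cursors c1@2 c4@2 c2@5 c3@5, authorship 14.23....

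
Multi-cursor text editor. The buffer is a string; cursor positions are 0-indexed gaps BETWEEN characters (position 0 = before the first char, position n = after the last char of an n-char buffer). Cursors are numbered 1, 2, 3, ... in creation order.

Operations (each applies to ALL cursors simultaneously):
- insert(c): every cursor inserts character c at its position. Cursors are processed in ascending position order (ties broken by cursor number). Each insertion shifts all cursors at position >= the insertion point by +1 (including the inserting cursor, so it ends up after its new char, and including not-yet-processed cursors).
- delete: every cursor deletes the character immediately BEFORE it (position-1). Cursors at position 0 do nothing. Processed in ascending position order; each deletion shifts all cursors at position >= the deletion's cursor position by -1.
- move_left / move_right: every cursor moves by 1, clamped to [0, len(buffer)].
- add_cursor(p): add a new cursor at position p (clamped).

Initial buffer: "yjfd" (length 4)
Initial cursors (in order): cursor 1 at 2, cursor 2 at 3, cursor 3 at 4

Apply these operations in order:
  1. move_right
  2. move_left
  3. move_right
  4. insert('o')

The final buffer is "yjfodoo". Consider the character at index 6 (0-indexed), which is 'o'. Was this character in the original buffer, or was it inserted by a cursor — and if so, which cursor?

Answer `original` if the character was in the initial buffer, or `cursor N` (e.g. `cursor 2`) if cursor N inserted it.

Answer: cursor 3

Derivation:
After op 1 (move_right): buffer="yjfd" (len 4), cursors c1@3 c2@4 c3@4, authorship ....
After op 2 (move_left): buffer="yjfd" (len 4), cursors c1@2 c2@3 c3@3, authorship ....
After op 3 (move_right): buffer="yjfd" (len 4), cursors c1@3 c2@4 c3@4, authorship ....
After op 4 (insert('o')): buffer="yjfodoo" (len 7), cursors c1@4 c2@7 c3@7, authorship ...1.23
Authorship (.=original, N=cursor N): . . . 1 . 2 3
Index 6: author = 3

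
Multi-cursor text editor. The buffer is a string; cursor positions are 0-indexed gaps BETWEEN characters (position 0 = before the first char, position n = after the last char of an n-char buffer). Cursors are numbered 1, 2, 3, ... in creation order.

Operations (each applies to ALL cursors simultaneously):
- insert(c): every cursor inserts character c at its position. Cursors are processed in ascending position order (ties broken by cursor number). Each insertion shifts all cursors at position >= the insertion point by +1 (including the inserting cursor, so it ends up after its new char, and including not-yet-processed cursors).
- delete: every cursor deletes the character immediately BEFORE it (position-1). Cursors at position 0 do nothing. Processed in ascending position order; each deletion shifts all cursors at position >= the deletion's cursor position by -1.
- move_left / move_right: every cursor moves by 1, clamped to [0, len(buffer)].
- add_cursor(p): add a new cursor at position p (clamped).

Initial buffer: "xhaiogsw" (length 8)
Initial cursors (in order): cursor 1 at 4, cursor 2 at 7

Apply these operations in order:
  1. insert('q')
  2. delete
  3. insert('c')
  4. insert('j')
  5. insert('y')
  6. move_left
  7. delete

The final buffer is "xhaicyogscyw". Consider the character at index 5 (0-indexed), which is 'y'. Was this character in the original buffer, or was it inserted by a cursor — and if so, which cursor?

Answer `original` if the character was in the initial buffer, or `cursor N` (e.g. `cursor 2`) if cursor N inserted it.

After op 1 (insert('q')): buffer="xhaiqogsqw" (len 10), cursors c1@5 c2@9, authorship ....1...2.
After op 2 (delete): buffer="xhaiogsw" (len 8), cursors c1@4 c2@7, authorship ........
After op 3 (insert('c')): buffer="xhaicogscw" (len 10), cursors c1@5 c2@9, authorship ....1...2.
After op 4 (insert('j')): buffer="xhaicjogscjw" (len 12), cursors c1@6 c2@11, authorship ....11...22.
After op 5 (insert('y')): buffer="xhaicjyogscjyw" (len 14), cursors c1@7 c2@13, authorship ....111...222.
After op 6 (move_left): buffer="xhaicjyogscjyw" (len 14), cursors c1@6 c2@12, authorship ....111...222.
After op 7 (delete): buffer="xhaicyogscyw" (len 12), cursors c1@5 c2@10, authorship ....11...22.
Authorship (.=original, N=cursor N): . . . . 1 1 . . . 2 2 .
Index 5: author = 1

Answer: cursor 1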